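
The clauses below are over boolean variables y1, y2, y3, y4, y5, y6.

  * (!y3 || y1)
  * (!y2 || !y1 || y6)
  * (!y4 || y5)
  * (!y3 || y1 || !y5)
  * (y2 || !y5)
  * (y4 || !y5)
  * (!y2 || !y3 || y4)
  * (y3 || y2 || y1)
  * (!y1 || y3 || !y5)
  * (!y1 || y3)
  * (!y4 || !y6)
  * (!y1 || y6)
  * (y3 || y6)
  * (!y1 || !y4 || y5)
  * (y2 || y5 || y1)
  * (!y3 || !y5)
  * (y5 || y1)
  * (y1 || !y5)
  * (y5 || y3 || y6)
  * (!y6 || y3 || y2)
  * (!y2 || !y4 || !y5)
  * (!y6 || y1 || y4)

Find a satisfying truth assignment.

y1 = True, y2 = False, y3 = True, y4 = False, y5 = False, y6 = True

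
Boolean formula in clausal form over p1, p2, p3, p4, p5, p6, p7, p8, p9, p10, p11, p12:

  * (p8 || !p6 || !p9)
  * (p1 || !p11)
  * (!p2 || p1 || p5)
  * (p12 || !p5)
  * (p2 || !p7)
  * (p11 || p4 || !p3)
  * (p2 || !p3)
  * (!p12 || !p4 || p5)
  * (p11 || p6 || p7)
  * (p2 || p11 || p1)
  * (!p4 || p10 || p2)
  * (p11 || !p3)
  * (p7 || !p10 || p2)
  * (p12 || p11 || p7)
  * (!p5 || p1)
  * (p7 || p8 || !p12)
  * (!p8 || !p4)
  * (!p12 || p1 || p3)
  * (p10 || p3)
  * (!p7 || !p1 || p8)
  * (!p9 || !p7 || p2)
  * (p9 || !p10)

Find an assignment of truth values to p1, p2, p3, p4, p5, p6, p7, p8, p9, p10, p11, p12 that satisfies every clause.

p1=True  p2=True  p3=False  p4=False  p5=False  p6=False  p7=True  p8=True  p9=True  p10=True  p11=True  p12=False

Check each clause:
  1. (p8 || !p6 || !p9) — p8 is true.
  2. (p1 || !p11) — p1 is true.
  3. (p5 || p1 || !p2) — p1 is true.
  4. (!p5 || p12) — !p5 is true.
  5. (!p7 || p2) — p2 is true.
  6. (!p3 || p4 || p11) — p11 is true.
  7. (p2 || !p3) — p2 is true.
  8. (!p12 || !p4 || p5) — !p12 is true.
  9. (p7 || p6 || p11) — p11 is true.
  10. (p1 || p11 || p2) — p1 is true.
  11. (p2 || !p4 || p10) — p2 is true.
  12. (!p3 || p11) — p11 is true.
  13. (!p10 || p2 || p7) — p2 is true.
  14. (p11 || p7 || p12) — p11 is true.
  15. (!p5 || p1) — p1 is true.
  16. (p8 || !p12 || p7) — p8 is true.
  17. (!p8 || !p4) — !p4 is true.
  18. (p1 || !p12 || p3) — p1 is true.
  19. (p3 || p10) — p10 is true.
  20. (!p1 || p8 || !p7) — p8 is true.
  21. (!p9 || !p7 || p2) — p2 is true.
  22. (!p10 || p9) — p9 is true.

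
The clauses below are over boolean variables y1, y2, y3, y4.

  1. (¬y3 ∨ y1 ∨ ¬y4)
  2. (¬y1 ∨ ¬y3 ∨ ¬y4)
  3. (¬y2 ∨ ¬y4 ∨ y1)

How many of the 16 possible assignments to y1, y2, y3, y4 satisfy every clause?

11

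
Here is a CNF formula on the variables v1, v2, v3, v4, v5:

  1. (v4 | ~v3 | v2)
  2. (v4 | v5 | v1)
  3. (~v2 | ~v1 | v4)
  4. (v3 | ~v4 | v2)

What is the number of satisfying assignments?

Case analysis on v4 and v2:
  v4=1, v2=1: v1, v3, v5 free → 2^3 = 8.
  v4=1, v2=0: remaining (v1,v3,v5) ∈ {(0,1,0); (0,1,1); (1,1,0); (1,1,1)} — 4.
  v4=0, v2=1: remaining (v1,v3,v5) ∈ {(0,0,1); (0,1,1)} — 2.
  v4=0, v2=0: remaining (v1,v3,v5) ∈ {(0,0,1); (1,0,0); (1,0,1)} — 3.
Total: 8 + 4 + 2 + 3 = 17.

17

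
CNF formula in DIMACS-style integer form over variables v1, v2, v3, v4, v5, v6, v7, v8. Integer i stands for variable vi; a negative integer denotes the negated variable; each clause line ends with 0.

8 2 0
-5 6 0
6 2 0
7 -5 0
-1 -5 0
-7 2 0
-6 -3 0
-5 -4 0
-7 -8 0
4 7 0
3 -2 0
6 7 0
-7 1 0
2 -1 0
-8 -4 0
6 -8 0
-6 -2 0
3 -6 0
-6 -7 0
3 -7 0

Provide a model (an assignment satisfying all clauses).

v5 occurs only negated in the remaining clauses — set v5 = False.
Set v1 = True and propagate.
  then v2 is forced to True.
  then v3 is forced to True.
  then v6 is forced to False.
  then v7 is forced to True.
  then v8 is forced to False.
v4 is now unconstrained; take v4 = True.

v1=True, v2=True, v3=True, v4=True, v5=False, v6=False, v7=True, v8=False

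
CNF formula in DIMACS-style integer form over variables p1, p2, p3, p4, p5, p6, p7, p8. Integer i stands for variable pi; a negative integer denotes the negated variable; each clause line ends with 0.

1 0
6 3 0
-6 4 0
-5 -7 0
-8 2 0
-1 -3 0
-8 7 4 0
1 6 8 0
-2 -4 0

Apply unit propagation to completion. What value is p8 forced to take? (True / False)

Unit clause (p1) sets p1 = True.
In (NOT p3 OR NOT p1), NOT p1 is now false; NOT p3 must hold, so p3 = False.
From (p3 OR p6) and p3 = False: p6 = True.
In (NOT p6 OR p4), NOT p6 is now false; p4 must hold, so p4 = True.
In (NOT p4 OR NOT p2), NOT p4 is now false; NOT p2 must hold, so p2 = False.
(NOT p8 OR p2): since p2 = False, the clause reduces to (NOT p8). p8 = False.

False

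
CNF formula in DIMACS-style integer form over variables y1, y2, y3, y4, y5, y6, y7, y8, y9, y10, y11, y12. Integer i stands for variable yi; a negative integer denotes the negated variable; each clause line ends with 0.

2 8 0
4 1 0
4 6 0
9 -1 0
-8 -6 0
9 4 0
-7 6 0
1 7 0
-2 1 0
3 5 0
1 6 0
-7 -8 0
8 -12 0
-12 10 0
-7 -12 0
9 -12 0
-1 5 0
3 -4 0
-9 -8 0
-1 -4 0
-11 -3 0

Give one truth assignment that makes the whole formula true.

y5 occurs only positively in the remaining clauses — set y5 = True.
Pure literal: y11 appears only negated; assign y11 = False.
Set y1 = True and propagate.
  then y9 is forced to True.
  then y8 is forced to False.
  then y2 is forced to True.
  then y12 is forced to False.
  then y4 is forced to False.
  then y6 is forced to True.
y3, y7, y10 are now unconstrained; take y3 = True, y7 = True, y10 = False.

y1=T, y2=T, y3=T, y4=F, y5=T, y6=T, y7=T, y8=F, y9=T, y10=F, y11=F, y12=F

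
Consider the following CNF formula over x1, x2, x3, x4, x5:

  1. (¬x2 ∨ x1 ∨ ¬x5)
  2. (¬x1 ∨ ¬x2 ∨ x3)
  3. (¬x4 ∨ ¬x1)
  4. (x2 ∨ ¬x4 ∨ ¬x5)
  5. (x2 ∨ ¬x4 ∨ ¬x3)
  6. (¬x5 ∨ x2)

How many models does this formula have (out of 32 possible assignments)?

11

Case analysis on x2 and x1:
  x2=1, x1=1: remaining (x3,x4,x5) ∈ {(1,0,0); (1,0,1)} — 2.
  x2=1, x1=0: remaining (x3,x4,x5) ∈ {(0,0,0); (0,1,0); (1,0,0); (1,1,0)} — 4.
  x2=0, x1=1: remaining (x3,x4,x5) ∈ {(0,0,0); (1,0,0)} — 2.
  x2=0, x1=0: remaining (x3,x4,x5) ∈ {(0,0,0); (0,1,0); (1,0,0)} — 3.
Total: 2 + 4 + 2 + 3 = 11.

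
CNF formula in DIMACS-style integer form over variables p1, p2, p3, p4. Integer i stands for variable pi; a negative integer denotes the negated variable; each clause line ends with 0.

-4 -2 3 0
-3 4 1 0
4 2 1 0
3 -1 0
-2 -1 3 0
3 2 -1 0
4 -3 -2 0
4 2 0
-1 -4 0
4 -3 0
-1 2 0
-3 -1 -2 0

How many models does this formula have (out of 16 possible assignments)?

Satisfying assignments:
  p1=F p2=F p3=F p4=T
  p1=F p2=F p3=T p4=T
  p1=F p2=T p3=F p4=F
  p1=F p2=T p3=T p4=T
That's 4 in total.

4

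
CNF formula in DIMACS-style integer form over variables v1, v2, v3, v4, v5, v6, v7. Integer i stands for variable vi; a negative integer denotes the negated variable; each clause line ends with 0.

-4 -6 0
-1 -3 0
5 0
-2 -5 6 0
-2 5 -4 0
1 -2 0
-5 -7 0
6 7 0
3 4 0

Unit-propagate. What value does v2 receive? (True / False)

False

Unit clause (v5) sets v5 = True.
(¬v5 ∨ ¬v7) with v5 = True leaves only ¬v7, so v7 = False.
(v7 ∨ v6): since v7 = False, the clause reduces to (v6). v6 = True.
From (¬v4 ∨ ¬v6) and v6 = True: v4 = False.
(v3 ∨ v4) with v4 = False leaves only v3, so v3 = True.
(¬v1 ∨ ¬v3) with v3 = True leaves only ¬v1, so v1 = False.
(¬v2 ∨ v1) with v1 = False leaves only ¬v2, so v2 = False.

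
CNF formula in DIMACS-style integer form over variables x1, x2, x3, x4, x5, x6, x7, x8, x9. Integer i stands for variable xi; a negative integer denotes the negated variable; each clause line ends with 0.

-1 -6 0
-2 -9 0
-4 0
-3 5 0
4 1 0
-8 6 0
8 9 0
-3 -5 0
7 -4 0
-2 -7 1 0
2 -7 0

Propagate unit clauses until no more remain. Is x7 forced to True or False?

False

(~x4) is a unit clause: x4 = False.
In (x4 | x1), x4 is now false; x1 must hold, so x1 = True.
(~x1 | ~x6): since x1 = True, the clause reduces to (~x6). x6 = False.
From (x6 | ~x8) and x6 = False: x8 = False.
(x8 | x9) with x8 = False leaves only x9, so x9 = True.
In (~x9 | ~x2), ~x9 is now false; ~x2 must hold, so x2 = False.
(x2 | ~x7) with x2 = False leaves only ~x7, so x7 = False.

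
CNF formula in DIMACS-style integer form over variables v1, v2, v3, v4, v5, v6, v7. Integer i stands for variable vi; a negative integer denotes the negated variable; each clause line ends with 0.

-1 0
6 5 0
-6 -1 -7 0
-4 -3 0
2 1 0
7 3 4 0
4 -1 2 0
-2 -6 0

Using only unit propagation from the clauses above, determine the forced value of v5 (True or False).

(~v1) stands alone — v1 = False.
(v2 | v1): since v1 = False, the clause reduces to (v2). v2 = True.
(~v2 | ~v6) with v2 = True leaves only ~v6, so v6 = False.
From (v6 | v5) and v6 = False: v5 = True.

True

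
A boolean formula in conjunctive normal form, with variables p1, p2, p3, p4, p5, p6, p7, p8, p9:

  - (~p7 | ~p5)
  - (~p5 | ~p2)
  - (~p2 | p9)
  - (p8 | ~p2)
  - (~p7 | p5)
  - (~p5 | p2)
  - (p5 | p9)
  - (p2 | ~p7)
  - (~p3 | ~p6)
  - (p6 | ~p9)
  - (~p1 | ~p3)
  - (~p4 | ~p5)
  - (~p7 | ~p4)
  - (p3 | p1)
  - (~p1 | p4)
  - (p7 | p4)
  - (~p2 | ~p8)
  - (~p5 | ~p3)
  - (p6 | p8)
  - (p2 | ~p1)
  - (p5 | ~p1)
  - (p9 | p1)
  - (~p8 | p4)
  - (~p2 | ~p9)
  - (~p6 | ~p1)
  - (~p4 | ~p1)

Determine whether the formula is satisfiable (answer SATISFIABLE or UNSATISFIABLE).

p1 = True:
  propagation gives p3=False, p4=True; an empty clause results — contradiction.
p1 = False:
  propagation gives p3=True, p6=False, p9=False; an empty clause results — contradiction.
Every branch closes, so no satisfying assignment exists.

UNSATISFIABLE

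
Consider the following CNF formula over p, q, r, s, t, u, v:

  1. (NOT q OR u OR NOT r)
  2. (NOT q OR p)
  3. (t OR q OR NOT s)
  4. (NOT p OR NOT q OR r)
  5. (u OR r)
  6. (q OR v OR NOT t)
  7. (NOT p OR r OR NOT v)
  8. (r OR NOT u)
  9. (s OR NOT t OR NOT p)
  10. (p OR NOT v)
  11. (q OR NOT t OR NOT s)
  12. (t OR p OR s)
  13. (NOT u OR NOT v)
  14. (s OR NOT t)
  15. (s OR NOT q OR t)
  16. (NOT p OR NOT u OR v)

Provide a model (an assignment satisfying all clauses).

p = 1, q = 0, r = 1, s = 0, t = 0, u = 0, v = 1

Check each clause:
  1. (NOT q OR NOT r OR u) — NOT q is true.
  2. (NOT q OR p) — p is true.
  3. (NOT s OR t OR q) — NOT s is true.
  4. (NOT q OR r OR NOT p) — r is true.
  5. (r OR u) — r is true.
  6. (q OR NOT t OR v) — NOT t is true.
  7. (r OR NOT v OR NOT p) — r is true.
  8. (NOT u OR r) — NOT u is true.
  9. (s OR NOT t OR NOT p) — NOT t is true.
  10. (NOT v OR p) — p is true.
  11. (q OR NOT t OR NOT s) — NOT t is true.
  12. (p OR t OR s) — p is true.
  13. (NOT v OR NOT u) — NOT u is true.
  14. (NOT t OR s) — NOT t is true.
  15. (t OR NOT q OR s) — NOT q is true.
  16. (NOT u OR NOT p OR v) — NOT u is true.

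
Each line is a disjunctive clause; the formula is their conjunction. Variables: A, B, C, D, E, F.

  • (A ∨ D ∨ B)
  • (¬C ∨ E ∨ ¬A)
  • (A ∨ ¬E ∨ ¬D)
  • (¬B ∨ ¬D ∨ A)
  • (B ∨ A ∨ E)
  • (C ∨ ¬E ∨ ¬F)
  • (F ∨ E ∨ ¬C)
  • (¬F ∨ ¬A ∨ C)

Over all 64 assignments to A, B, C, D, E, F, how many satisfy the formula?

22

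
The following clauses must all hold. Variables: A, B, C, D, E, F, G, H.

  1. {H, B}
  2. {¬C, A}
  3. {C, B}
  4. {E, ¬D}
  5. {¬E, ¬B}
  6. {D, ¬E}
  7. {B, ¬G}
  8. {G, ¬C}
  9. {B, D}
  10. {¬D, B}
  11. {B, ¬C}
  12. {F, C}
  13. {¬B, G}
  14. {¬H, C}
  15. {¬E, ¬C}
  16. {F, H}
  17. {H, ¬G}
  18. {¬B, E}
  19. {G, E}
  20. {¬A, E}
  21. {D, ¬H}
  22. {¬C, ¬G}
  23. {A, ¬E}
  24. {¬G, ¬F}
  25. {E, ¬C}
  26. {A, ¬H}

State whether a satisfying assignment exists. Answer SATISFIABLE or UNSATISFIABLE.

B = True:
  propagation gives E=False; an empty clause results — contradiction.
B = False:
  propagation gives H=True, C=True; an empty clause results — contradiction.
Every branch closes, so no satisfying assignment exists.

UNSATISFIABLE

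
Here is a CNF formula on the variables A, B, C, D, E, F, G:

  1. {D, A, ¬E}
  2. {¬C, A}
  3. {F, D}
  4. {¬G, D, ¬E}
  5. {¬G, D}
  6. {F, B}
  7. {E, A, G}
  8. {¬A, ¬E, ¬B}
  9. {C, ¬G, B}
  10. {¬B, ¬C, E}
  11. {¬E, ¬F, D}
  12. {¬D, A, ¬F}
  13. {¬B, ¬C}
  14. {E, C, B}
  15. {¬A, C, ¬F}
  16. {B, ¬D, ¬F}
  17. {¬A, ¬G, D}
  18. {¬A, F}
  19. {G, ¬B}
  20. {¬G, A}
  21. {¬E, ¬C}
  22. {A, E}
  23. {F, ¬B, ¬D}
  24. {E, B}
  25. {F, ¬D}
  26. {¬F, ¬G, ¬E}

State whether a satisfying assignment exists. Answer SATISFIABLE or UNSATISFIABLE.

UNSATISFIABLE

E = True:
  D = True:
    propagation gives F=True, A=True; an empty clause results — contradiction.
  D = False:
    propagation gives A=True, F=True; an empty clause results — contradiction.
E = False:
  propagation gives A=True, F=True, C=True, B=False; an empty clause results — contradiction.
Every branch closes, so no satisfying assignment exists.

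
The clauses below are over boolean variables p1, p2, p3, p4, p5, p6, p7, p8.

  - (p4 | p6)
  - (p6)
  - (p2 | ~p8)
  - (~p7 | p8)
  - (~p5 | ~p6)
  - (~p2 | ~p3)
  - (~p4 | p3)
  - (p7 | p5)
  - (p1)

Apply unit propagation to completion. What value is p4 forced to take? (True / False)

False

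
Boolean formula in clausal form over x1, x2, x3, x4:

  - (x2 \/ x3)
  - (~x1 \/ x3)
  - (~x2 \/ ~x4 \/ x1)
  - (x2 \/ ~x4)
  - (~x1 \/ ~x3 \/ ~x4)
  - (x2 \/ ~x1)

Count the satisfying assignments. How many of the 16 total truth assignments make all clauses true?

4

Satisfying assignments:
  x1=0 x2=0 x3=1 x4=0
  x1=0 x2=1 x3=0 x4=0
  x1=0 x2=1 x3=1 x4=0
  x1=1 x2=1 x3=1 x4=0
That's 4 in total.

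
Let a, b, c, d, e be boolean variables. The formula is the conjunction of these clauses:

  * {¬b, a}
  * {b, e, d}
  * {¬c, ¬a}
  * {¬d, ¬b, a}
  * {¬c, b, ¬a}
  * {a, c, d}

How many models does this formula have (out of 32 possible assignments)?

12

Case analysis on a and b:
  a=1, b=1: remaining (c,d,e) ∈ {(0,0,0); (0,0,1); (0,1,0); (0,1,1)} — 4.
  a=1, b=0: remaining (c,d,e) ∈ {(0,0,1); (0,1,0); (0,1,1)} — 3.
  a=0, b=1: a clause becomes empty — 0.
  a=0, b=0: 5 of the 8 assignments to (c,d,e) work.
Total: 4 + 3 + 0 + 5 = 12.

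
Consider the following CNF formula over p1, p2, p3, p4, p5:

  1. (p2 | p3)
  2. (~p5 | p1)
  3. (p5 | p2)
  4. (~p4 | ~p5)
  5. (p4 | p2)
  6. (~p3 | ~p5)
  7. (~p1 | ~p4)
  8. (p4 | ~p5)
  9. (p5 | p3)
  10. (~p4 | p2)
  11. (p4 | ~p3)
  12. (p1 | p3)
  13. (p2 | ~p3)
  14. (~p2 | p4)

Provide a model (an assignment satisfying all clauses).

p1=False, p2=True, p3=True, p4=True, p5=False

Check each clause:
  1. (p3 | p2) — p2 is true.
  2. (~p5 | p1) — ~p5 is true.
  3. (p5 | p2) — p2 is true.
  4. (~p5 | ~p4) — ~p5 is true.
  5. (p4 | p2) — p2 is true.
  6. (~p3 | ~p5) — ~p5 is true.
  7. (~p1 | ~p4) — ~p1 is true.
  8. (~p5 | p4) — ~p5 is true.
  9. (p5 | p3) — p3 is true.
  10. (~p4 | p2) — p2 is true.
  11. (~p3 | p4) — p4 is true.
  12. (p3 | p1) — p3 is true.
  13. (p2 | ~p3) — p2 is true.
  14. (~p2 | p4) — p4 is true.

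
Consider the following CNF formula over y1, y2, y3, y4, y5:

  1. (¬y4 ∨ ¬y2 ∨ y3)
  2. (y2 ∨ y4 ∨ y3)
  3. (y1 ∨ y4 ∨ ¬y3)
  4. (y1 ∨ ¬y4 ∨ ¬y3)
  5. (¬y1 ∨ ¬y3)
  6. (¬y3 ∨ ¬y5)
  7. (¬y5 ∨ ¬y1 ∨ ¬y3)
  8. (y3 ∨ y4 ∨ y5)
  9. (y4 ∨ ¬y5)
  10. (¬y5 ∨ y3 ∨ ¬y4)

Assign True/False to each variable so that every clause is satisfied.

y1=False, y2=False, y3=False, y4=True, y5=False

Check each clause:
  1. (y3 ∨ ¬y2 ∨ ¬y4) — ¬y2 is true.
  2. (y4 ∨ y3 ∨ y2) — y4 is true.
  3. (y1 ∨ ¬y3 ∨ y4) — y4 is true.
  4. (¬y4 ∨ y1 ∨ ¬y3) — ¬y3 is true.
  5. (¬y3 ∨ ¬y1) — ¬y3 is true.
  6. (¬y5 ∨ ¬y3) — ¬y5 is true.
  7. (¬y1 ∨ ¬y3 ∨ ¬y5) — ¬y5 is true.
  8. (y5 ∨ y4 ∨ y3) — y4 is true.
  9. (¬y5 ∨ y4) — ¬y5 is true.
  10. (y3 ∨ ¬y4 ∨ ¬y5) — ¬y5 is true.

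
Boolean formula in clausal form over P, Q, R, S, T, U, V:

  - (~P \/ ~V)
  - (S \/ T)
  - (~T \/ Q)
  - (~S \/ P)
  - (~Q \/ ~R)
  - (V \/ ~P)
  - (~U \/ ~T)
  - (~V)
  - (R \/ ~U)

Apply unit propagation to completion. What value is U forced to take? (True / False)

(~V) is a unit clause: V = False.
From (~P \/ V) and V = False: P = False.
From (~S \/ P) and P = False: S = False.
In (S \/ T), S is now false; T must hold, so T = True.
(~T \/ Q): since T = True, the clause reduces to (Q). Q = True.
(~Q \/ ~R): since Q = True, the clause reduces to (~R). R = False.
(~U \/ ~T): since T = True, the clause reduces to (~U). U = False.

False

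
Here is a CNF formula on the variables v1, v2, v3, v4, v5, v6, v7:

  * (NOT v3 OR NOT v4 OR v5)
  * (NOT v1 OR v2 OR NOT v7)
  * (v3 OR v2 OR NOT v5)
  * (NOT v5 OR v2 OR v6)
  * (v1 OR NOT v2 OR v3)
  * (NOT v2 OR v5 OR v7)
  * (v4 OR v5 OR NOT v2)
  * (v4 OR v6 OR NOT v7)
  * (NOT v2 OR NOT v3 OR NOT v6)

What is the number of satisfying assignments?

37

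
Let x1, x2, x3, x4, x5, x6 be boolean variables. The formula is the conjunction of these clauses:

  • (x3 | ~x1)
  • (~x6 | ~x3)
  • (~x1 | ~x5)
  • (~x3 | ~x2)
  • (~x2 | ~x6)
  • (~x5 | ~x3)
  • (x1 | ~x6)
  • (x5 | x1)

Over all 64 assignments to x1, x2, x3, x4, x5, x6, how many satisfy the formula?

6

Satisfying assignments:
  x1=F x2=F x3=F x4=F x5=T x6=F
  x1=F x2=F x3=F x4=T x5=T x6=F
  x1=F x2=T x3=F x4=F x5=T x6=F
  x1=F x2=T x3=F x4=T x5=T x6=F
  x1=T x2=F x3=T x4=F x5=F x6=F
  x1=T x2=F x3=T x4=T x5=F x6=F
Count: 6.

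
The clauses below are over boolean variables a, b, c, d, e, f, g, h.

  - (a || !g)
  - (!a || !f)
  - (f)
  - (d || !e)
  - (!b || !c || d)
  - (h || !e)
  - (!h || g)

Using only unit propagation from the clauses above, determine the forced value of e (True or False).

(f) stands alone — f = True.
(!a || !f): since f = True, the clause reduces to (!a). a = False.
(!g || a): since a = False, the clause reduces to (!g). g = False.
From (!h || g) and g = False: h = False.
In (h || !e), h is now false; !e must hold, so e = False.

False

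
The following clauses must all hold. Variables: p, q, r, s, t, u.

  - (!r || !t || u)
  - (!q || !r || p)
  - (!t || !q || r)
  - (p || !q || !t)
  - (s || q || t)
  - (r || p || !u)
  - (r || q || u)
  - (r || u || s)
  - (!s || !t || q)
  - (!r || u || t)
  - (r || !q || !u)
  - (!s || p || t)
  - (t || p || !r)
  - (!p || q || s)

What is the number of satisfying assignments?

8

Case analysis on r and q:
  r=1, q=1: remaining (p,s,t,u) ∈ {(1,0,0,1); (1,0,1,1); (1,1,0,1); (1,1,1,1)} — 4.
  r=1, q=0: remaining (p,s,t,u) ∈ {(0,0,1,1); (1,1,0,1)} — 2.
  r=0, q=1: remaining (p,s,t,u) ∈ {(1,1,0,0)} — 1.
  r=0, q=0: remaining (p,s,t,u) ∈ {(1,1,0,1)} — 1.
Total: 4 + 2 + 1 + 1 = 8.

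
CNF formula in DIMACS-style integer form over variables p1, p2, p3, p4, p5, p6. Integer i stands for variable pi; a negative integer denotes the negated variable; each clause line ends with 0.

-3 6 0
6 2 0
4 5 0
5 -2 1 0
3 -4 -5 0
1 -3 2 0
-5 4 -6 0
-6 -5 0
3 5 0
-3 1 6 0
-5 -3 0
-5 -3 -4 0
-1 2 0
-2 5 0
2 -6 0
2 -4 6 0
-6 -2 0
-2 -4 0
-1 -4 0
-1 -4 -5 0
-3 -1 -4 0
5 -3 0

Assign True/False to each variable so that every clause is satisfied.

Try p1 = True.
  then p2 is forced to True.
  then p5 is forced to True.
  then p6 is forced to False.
  then p3 is forced to False.
  then p4 is forced to False.

p1=True, p2=True, p3=False, p4=False, p5=True, p6=False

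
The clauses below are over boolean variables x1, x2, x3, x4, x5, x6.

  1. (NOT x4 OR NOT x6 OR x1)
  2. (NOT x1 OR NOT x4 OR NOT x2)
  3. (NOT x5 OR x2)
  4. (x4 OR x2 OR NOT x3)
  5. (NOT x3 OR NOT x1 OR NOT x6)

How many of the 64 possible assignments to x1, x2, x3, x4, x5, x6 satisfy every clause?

27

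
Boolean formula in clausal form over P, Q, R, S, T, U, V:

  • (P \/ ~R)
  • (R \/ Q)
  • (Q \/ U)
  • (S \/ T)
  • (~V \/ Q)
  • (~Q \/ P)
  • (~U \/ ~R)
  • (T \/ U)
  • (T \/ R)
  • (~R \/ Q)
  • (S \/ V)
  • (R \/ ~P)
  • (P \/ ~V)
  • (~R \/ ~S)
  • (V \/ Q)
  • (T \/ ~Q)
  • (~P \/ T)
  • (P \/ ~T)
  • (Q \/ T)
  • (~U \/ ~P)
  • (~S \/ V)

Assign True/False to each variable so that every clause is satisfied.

P=True, Q=True, R=True, S=False, T=True, U=False, V=True

Set P = True and propagate.
  then R is forced to True.
  then U is forced to False.
  then Q is forced to True.
  then T is forced to True.
  then S is forced to False.
  then V is forced to True.
Every clause has at least one true literal under this assignment.
Check each clause:
  1. (~R \/ P) — P is true.
  2. (R \/ Q) — Q is true.
  3. (U \/ Q) — Q is true.
  4. (T \/ S) — T is true.
  5. (~V \/ Q) — Q is true.
  6. (P \/ ~Q) — P is true.
  7. (~R \/ ~U) — ~U is true.
  8. (U \/ T) — T is true.
  9. (T \/ R) — R is true.
  10. (~R \/ Q) — Q is true.
  11. (V \/ S) — V is true.
  12. (~P \/ R) — R is true.
  13. (P \/ ~V) — P is true.
  14. (~S \/ ~R) — ~S is true.
  15. (V \/ Q) — Q is true.
  16. (T \/ ~Q) — T is true.
  17. (~P \/ T) — T is true.
  18. (P \/ ~T) — P is true.
  19. (Q \/ T) — Q is true.
  20. (~P \/ ~U) — ~U is true.
  21. (V \/ ~S) — ~S is true.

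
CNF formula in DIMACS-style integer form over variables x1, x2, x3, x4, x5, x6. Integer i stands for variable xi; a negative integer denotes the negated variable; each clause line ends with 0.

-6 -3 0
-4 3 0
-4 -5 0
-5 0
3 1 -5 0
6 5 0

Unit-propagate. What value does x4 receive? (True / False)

(~x5) is a unit clause: x5 = False.
In (x5 \/ x6), x5 is now false; x6 must hold, so x6 = True.
(~x6 \/ ~x3) with x6 = True leaves only ~x3, so x3 = False.
(~x4 \/ x3) with x3 = False leaves only ~x4, so x4 = False.

False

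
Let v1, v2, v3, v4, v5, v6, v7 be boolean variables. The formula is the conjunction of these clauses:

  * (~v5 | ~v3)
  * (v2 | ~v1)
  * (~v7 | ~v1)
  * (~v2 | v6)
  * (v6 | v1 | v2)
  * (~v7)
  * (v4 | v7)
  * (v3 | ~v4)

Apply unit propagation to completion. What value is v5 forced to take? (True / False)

(~v7) stands alone — v7 = False.
From (v4 | v7) and v7 = False: v4 = True.
(v3 | ~v4): since v4 = True, the clause reduces to (v3). v3 = True.
In (~v5 | ~v3), ~v3 is now false; ~v5 must hold, so v5 = False.

False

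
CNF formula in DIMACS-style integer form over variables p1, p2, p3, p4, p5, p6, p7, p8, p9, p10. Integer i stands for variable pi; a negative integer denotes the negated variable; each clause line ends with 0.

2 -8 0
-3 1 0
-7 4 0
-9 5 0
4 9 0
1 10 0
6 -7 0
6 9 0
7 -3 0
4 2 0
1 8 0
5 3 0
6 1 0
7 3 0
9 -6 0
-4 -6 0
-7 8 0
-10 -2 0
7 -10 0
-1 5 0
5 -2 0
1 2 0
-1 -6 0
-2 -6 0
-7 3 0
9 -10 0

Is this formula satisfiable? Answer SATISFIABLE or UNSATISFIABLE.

p1 = True:
  propagation gives p5=True, p6=False, p7=False, p9=True; an empty clause results — contradiction.
p1 = False:
  propagation gives p3=False, p10=True, p8=True, p2=True; an empty clause results — contradiction.
Every branch closes, so no satisfying assignment exists.

UNSATISFIABLE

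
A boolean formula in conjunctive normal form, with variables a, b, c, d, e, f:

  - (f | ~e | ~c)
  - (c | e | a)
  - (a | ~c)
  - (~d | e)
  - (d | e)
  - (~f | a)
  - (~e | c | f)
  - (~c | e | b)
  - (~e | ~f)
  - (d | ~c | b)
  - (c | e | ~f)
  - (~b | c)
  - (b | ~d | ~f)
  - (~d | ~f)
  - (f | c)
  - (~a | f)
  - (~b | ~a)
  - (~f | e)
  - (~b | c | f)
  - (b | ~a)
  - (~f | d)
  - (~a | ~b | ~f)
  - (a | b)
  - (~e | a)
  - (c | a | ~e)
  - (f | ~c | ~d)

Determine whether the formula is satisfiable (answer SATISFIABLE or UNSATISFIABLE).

UNSATISFIABLE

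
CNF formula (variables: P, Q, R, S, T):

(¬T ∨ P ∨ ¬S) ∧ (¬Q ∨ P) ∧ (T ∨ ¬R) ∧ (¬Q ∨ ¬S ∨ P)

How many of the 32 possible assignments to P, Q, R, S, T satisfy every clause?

Case analysis on P and Q:
  P=1, Q=1: S free; 3 ways for (R,T) × 2^1 = 6.
  P=1, Q=0: S free; 3 ways for (R,T) × 2^1 = 6.
  P=0, Q=1: a clause becomes empty — 0.
  P=0, Q=0: remaining (R,S,T) ∈ {(0,0,0); (0,0,1); (0,1,0); (1,0,1)} — 4.
Total: 6 + 6 + 0 + 4 = 16.

16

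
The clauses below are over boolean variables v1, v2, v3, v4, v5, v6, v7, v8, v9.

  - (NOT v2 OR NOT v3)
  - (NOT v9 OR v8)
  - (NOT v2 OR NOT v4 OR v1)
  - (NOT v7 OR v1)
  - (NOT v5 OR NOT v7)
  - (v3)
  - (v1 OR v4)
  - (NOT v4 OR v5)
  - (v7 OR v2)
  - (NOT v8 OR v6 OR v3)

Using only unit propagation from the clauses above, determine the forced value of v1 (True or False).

True

Unit clause (v3) sets v3 = True.
In (NOT v2 OR NOT v3), NOT v3 is now false; NOT v2 must hold, so v2 = False.
(v2 OR v7): since v2 = False, the clause reduces to (v7). v7 = True.
(NOT v7 OR v1) with v7 = True leaves only v1, so v1 = True.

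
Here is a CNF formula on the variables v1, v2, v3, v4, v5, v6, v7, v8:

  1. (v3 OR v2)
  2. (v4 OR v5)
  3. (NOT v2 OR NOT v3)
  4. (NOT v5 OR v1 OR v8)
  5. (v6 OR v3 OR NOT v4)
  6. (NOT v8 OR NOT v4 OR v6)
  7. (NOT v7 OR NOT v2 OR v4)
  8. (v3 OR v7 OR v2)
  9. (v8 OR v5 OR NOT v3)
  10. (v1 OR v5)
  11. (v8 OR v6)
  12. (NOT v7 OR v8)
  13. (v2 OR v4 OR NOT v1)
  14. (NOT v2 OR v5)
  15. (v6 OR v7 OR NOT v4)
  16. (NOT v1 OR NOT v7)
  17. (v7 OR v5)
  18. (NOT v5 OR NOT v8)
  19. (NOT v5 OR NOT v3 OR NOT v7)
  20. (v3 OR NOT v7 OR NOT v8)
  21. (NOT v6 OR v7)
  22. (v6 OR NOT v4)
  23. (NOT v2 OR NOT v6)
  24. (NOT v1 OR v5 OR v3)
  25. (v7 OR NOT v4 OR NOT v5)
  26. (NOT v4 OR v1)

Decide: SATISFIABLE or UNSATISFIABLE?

v5 = True:
  propagation gives v8=False, v1=True, v6=True, v7=False; an empty clause results — contradiction.
v5 = False:
  propagation gives v4=True, v1=True, v2=False, v3=True; an empty clause results — contradiction.
Every branch closes, so no satisfying assignment exists.

UNSATISFIABLE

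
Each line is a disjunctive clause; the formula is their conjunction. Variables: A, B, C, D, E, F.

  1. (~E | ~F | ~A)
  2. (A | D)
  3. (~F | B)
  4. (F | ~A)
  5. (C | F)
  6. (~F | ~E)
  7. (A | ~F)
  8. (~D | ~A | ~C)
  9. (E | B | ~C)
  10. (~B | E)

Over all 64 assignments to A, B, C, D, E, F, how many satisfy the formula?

2

The models are:
  A=0 B=0 C=1 D=1 E=1 F=0
  A=0 B=1 C=1 D=1 E=1 F=0
That's 2 in total.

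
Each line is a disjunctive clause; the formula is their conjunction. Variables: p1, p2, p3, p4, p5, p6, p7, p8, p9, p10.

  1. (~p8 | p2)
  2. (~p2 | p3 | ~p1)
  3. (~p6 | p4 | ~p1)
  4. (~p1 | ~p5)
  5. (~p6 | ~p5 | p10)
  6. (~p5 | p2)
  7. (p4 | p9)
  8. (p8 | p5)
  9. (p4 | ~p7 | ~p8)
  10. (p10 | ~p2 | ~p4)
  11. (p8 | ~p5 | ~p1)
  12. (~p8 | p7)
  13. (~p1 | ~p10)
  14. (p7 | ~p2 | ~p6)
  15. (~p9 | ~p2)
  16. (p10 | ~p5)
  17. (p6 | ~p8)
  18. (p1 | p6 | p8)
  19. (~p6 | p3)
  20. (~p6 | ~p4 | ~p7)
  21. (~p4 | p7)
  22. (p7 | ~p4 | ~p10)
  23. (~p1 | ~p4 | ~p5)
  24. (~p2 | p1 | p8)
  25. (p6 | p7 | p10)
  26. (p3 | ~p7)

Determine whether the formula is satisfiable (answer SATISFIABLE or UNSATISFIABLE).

UNSATISFIABLE

p1 = True:
  propagation gives p5=False, p8=True, p2=True, p3=True; an empty clause results — contradiction.
p1 = False:
  p7 = True:
    p8 = True:
      propagation gives p2=True, p4=True, p10=True; contradiction.
    p8 = False:
      propagation gives p5=True, p2=True; contradiction.
  p7 = False:
    propagation gives p8=False, p5=True, p2=True; an empty clause results — contradiction.
Every branch closes, so no satisfying assignment exists.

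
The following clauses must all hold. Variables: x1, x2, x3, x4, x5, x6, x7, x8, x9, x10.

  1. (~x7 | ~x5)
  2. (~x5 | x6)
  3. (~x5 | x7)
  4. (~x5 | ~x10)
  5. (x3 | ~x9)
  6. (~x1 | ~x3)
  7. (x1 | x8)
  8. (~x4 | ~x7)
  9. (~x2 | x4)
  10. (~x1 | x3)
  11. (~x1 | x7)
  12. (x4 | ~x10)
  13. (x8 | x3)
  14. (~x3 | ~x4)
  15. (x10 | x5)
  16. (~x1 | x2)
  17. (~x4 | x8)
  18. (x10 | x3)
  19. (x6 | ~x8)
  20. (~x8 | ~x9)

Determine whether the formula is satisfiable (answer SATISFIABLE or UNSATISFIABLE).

SATISFIABLE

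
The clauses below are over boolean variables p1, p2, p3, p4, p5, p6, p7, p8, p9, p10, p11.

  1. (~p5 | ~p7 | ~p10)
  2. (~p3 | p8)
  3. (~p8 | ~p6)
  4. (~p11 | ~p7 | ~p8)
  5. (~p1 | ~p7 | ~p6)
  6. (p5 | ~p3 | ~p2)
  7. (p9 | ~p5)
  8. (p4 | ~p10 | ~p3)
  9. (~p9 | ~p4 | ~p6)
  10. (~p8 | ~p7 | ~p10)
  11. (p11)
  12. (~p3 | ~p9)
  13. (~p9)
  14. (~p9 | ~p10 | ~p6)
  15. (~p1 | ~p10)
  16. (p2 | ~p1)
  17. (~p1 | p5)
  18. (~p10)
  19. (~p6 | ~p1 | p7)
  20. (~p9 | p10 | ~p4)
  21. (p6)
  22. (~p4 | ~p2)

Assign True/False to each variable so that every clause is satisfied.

The clause (p11) is unit: p11 must be True.
Unit propagation: (~p9) forces p9 = False.
The clause (~p5) is unit: p5 must be False.
The clause (~p1) is unit: p1 must be False.
Unit propagation: (~p10) forces p10 = False.
The clause (p6) is unit: p6 must be True.
The clause (~p8) is unit: p8 must be False.
(~p3) is a unit clause, so p3 = False.
Pure literal: p4 appears only negated; assign p4 = False.
p2, p7 are now unconstrained; take p2 = True, p7 = True.
Every clause has at least one true literal under this assignment.

p1 = False  p2 = True  p3 = False  p4 = False  p5 = False  p6 = True  p7 = True  p8 = False  p9 = False  p10 = False  p11 = True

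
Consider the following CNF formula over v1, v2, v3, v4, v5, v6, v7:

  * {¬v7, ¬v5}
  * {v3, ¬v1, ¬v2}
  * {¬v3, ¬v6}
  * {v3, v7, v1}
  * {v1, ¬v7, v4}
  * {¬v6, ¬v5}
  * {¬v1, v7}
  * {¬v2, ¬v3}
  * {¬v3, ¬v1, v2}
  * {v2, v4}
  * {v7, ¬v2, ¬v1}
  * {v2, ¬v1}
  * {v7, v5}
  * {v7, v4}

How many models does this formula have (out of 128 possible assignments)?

The models are:
  v1=0 v2=0 v3=0 v4=1 v5=0 v6=0 v7=1
  v1=0 v2=0 v3=0 v4=1 v5=0 v6=1 v7=1
  v1=0 v2=0 v3=1 v4=1 v5=0 v6=0 v7=1
  v1=0 v2=0 v3=1 v4=1 v5=1 v6=0 v7=0
  v1=0 v2=1 v3=0 v4=1 v5=0 v6=0 v7=1
  v1=0 v2=1 v3=0 v4=1 v5=0 v6=1 v7=1
Count: 6.

6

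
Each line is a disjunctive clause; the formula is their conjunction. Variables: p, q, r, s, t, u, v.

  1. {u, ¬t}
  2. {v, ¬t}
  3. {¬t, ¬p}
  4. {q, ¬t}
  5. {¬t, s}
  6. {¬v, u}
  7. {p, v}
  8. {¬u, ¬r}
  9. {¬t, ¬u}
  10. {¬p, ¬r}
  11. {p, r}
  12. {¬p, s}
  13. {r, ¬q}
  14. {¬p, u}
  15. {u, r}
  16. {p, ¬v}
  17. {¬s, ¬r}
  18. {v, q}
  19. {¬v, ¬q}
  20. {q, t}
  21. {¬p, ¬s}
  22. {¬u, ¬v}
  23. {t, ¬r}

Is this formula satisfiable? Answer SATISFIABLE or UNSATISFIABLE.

UNSATISFIABLE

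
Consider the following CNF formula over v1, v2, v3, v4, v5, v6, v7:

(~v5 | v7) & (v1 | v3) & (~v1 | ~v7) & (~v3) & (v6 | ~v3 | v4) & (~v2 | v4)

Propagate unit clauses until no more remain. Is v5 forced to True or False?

False

(~v3) stands alone — v3 = False.
In (v3 | v1), v3 is now false; v1 must hold, so v1 = True.
From (~v7 | ~v1) and v1 = True: v7 = False.
In (v7 | ~v5), v7 is now false; ~v5 must hold, so v5 = False.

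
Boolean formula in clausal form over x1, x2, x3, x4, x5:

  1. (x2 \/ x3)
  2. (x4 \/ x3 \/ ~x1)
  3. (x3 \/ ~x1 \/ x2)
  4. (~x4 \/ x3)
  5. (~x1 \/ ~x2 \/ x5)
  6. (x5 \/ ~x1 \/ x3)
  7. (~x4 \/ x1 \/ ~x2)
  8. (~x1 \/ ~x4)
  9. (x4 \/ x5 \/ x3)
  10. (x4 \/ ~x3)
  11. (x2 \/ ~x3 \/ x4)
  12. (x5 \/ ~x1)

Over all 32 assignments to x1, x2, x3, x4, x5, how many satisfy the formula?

Satisfying assignments:
  x1=F x2=F x3=T x4=T x5=F
  x1=F x2=F x3=T x4=T x5=T
  x1=F x2=T x3=F x4=F x5=T
Count: 3.

3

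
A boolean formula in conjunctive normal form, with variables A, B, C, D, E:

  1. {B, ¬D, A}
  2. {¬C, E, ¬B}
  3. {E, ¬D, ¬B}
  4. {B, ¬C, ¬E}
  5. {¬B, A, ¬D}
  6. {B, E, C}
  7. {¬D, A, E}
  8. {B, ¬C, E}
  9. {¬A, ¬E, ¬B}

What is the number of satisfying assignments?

Satisfying assignments:
  A=F B=F C=F D=F E=T
  A=F B=T C=F D=F E=F
  A=F B=T C=F D=F E=T
  A=F B=T C=T D=F E=T
  A=T B=F C=F D=F E=T
  A=T B=F C=F D=T E=T
  A=T B=T C=F D=F E=F
That's 7 in total.

7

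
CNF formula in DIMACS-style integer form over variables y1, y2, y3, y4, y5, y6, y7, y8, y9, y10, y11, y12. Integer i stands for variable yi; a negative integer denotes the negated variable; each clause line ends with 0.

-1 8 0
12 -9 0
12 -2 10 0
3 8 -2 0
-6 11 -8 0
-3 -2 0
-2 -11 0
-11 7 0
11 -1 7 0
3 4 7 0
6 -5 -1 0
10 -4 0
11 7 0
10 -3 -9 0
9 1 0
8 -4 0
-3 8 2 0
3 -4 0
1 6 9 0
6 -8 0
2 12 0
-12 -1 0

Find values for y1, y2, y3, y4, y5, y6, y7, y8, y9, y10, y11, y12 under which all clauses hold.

y1=False  y2=False  y3=False  y4=False  y5=True  y6=False  y7=True  y8=False  y9=True  y10=False  y11=True  y12=True

Pure literal: y7 appears only positively; assign y7 = True.
Set y1 = False and propagate.
  then y9 is forced to True.
  then y12 is forced to True.
The remaining clauses are satisfied by y2 = False, y3 = False, y4 = False, y5 = True, y6 = False, y8 = False, y10 = False, y11 = True.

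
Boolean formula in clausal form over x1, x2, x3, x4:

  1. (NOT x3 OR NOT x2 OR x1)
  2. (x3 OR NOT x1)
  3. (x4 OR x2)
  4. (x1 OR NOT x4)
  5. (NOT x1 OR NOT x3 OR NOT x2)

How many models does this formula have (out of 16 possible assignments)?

Satisfying assignments:
  x1=0 x2=1 x3=0 x4=0
  x1=1 x2=0 x3=1 x4=1
That's 2 in total.

2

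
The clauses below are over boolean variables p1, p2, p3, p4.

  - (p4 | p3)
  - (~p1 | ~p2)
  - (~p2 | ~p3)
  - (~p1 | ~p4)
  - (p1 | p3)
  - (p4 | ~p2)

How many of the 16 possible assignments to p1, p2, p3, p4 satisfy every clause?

The models are:
  p1=0 p2=0 p3=1 p4=0
  p1=0 p2=0 p3=1 p4=1
  p1=1 p2=0 p3=1 p4=0
Count: 3.

3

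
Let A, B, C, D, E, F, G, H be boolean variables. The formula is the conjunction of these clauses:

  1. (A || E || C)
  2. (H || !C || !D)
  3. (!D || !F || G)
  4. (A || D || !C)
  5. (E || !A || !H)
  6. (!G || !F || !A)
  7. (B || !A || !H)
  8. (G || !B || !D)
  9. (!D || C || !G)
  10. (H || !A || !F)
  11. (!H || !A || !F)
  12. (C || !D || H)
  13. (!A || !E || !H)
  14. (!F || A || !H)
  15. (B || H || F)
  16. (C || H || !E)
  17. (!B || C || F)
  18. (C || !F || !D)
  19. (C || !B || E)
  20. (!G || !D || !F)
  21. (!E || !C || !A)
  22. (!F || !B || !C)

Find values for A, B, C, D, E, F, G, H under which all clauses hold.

Set A = False and propagate.
For the remaining variables, B = False, C = False, D = False, E = True, F = False, G = False, H = True works.
Every clause has at least one true literal under this assignment.
Check each clause:
  1. (E || A || C) — E is true.
  2. (!C || H || !D) — H is true.
  3. (G || !F || !D) — !F is true.
  4. (A || D || !C) — !C is true.
  5. (!A || E || !H) — E is true.
  6. (!G || !F || !A) — !G is true.
  7. (!A || !H || B) — !A is true.
  8. (G || !B || !D) — !D is true.
  9. (!D || C || !G) — !G is true.
  10. (H || !A || !F) — H is true.
  11. (!F || !H || !A) — !F is true.
  12. (C || !D || H) — H is true.
  13. (!E || !H || !A) — !A is true.
  14. (!F || A || !H) — !F is true.
  15. (H || F || B) — H is true.
  16. (H || C || !E) — H is true.
  17. (!B || F || C) — !B is true.
  18. (!D || C || !F) — !F is true.
  19. (E || !B || C) — E is true.
  20. (!F || !D || !G) — !G is true.
  21. (!C || !E || !A) — !C is true.
  22. (!C || !F || !B) — !F is true.

A = F, B = F, C = F, D = F, E = T, F = F, G = F, H = T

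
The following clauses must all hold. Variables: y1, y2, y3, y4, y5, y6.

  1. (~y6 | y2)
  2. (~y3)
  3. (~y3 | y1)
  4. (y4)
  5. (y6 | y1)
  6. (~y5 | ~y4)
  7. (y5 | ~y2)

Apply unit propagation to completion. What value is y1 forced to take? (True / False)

True

(~y3) is a unit clause: y3 = False.
Unit clause (y4) sets y4 = True.
From (~y5 | ~y4) and y4 = True: y5 = False.
From (y5 | ~y2) and y5 = False: y2 = False.
In (y2 | ~y6), y2 is now false; ~y6 must hold, so y6 = False.
(y1 | y6) with y6 = False leaves only y1, so y1 = True.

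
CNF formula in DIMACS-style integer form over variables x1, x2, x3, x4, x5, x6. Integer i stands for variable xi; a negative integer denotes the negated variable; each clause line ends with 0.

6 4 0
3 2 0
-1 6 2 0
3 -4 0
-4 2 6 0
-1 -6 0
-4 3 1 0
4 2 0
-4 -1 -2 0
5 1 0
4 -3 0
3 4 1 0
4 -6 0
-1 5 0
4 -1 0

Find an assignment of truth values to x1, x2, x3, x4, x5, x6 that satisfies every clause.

x1 = False, x2 = False, x3 = True, x4 = True, x5 = True, x6 = True

x5 occurs only positively in the remaining clauses — set x5 = True.
Set x1 = False and propagate.
Set x2 = False and propagate.
  then x3 is forced to True.
  then x4 is forced to True.
  then x6 is forced to True.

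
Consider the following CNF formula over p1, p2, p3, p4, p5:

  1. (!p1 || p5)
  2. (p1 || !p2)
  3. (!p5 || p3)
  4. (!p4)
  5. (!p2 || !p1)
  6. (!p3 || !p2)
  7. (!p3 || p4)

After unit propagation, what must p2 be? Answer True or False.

False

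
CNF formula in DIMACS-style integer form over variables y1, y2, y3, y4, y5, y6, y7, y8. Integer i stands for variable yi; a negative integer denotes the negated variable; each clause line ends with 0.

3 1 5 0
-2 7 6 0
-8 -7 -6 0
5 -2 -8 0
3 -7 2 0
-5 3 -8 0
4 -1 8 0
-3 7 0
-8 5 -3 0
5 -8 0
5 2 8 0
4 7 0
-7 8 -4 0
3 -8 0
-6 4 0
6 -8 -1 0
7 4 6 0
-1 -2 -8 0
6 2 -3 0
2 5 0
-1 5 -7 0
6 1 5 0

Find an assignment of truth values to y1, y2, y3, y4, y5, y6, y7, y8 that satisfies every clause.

y1 = 1, y2 = 0, y3 = 0, y4 = 1, y5 = 1, y6 = 0, y7 = 0, y8 = 0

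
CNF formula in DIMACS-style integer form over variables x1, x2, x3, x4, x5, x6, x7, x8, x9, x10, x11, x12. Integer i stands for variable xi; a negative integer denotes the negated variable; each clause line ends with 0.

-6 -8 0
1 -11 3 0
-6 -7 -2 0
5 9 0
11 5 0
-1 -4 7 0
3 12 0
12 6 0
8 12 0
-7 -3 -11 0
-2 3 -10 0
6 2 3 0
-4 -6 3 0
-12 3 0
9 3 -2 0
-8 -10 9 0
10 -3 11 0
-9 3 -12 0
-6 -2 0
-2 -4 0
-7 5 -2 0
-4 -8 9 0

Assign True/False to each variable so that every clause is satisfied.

Pure literal: x4 appears only negated; assign x4 = False.
Pure literal: x5 appears only positively; assign x5 = True.
Set x1 = False and propagate.
Branch on x2: take x2 = False.
Try x3 = True.
For the remaining variables, x6 = False, x7 = False, x8 = False, x9 = True, x10 = True, x11 = False, x12 = True works.
Every clause has at least one true literal under this assignment.

x1 = F, x2 = F, x3 = T, x4 = F, x5 = T, x6 = F, x7 = F, x8 = F, x9 = T, x10 = T, x11 = F, x12 = T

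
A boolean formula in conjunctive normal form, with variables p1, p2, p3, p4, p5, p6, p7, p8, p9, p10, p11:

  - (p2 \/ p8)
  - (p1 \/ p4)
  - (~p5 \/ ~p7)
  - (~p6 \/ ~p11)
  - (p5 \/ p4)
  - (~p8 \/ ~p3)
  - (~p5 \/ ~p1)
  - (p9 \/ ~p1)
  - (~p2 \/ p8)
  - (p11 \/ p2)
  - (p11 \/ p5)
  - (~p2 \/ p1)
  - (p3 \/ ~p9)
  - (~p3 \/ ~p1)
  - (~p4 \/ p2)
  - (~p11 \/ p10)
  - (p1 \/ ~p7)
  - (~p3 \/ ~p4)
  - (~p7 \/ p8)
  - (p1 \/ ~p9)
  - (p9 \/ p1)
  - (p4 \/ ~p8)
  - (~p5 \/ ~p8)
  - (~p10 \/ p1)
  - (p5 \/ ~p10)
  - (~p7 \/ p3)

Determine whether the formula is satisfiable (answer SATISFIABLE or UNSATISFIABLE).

UNSATISFIABLE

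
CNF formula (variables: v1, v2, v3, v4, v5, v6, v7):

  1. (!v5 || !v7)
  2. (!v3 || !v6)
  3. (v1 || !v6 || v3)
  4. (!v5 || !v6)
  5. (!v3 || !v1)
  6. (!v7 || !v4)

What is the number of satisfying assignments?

36

Split on v3, then v6.
  v3=T, v6=T: a clause becomes empty — 0.
  v3=T, v6=F: v2 free; 5 ways for (v1,v4,v5,v7) × 2^1 = 10.
  v3=F, v6=T: v2 free; 3 ways for (v1,v4,v5,v7) × 2^1 = 6.
  v3=F, v6=F: v1, v2 free; 5 ways for (v4,v5,v7) × 2^2 = 20.
Total: 0 + 10 + 6 + 20 = 36.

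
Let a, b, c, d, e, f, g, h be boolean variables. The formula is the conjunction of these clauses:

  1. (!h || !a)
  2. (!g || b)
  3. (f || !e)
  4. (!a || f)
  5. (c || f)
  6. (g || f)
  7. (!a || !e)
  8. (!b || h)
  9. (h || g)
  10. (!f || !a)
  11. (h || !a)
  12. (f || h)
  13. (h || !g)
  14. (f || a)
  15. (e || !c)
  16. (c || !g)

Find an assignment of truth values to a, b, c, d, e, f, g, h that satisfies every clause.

a=0, b=0, c=0, d=0, e=1, f=1, g=0, h=1

Branch on a: take a = False.
  then f is forced to True.
The remaining clauses are satisfied by b = False, c = False, d = False, e = True, g = False, h = True.
Every clause has at least one true literal under this assignment.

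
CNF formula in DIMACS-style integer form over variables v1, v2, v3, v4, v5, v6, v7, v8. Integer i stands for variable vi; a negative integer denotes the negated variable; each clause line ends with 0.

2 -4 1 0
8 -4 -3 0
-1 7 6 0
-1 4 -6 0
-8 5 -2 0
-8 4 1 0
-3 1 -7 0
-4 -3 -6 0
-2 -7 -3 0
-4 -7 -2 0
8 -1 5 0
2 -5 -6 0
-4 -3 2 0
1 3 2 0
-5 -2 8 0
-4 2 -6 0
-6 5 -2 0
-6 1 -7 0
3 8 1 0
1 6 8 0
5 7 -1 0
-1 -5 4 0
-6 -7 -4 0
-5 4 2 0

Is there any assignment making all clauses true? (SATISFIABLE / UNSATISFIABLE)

SATISFIABLE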